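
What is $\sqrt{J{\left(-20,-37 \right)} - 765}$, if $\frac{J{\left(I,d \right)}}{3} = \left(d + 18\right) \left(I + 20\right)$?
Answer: $3 i \sqrt{85} \approx 27.659 i$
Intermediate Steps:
$J{\left(I,d \right)} = 3 \left(18 + d\right) \left(20 + I\right)$ ($J{\left(I,d \right)} = 3 \left(d + 18\right) \left(I + 20\right) = 3 \left(18 + d\right) \left(20 + I\right)$)
$\sqrt{J{\left(-20,-37 \right)} - 765} = \sqrt{\left(1080 + 54 \left(-20\right) + 60 \left(-37\right) + 3 \left(-20\right) \left(-37\right)\right) - 765} = \sqrt{\left(1080 - 1080 - 2220 + 2220\right) - 765} = \sqrt{0 - 765} = \sqrt{-765} = 3 i \sqrt{85}$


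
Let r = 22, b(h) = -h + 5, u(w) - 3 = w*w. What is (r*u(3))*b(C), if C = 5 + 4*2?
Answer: -2112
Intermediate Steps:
u(w) = 3 + w² (u(w) = 3 + w*w = 3 + w²)
C = 13 (C = 5 + 8 = 13)
b(h) = 5 - h
(r*u(3))*b(C) = (22*(3 + 3²))*(5 - 1*13) = (22*(3 + 9))*(5 - 13) = (22*12)*(-8) = 264*(-8) = -2112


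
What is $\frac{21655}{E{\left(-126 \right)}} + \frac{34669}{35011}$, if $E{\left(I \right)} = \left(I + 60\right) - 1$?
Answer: $- \frac{755840382}{2345737} \approx -322.22$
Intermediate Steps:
$E{\left(I \right)} = 59 + I$ ($E{\left(I \right)} = \left(60 + I\right) - 1 = 59 + I$)
$\frac{21655}{E{\left(-126 \right)}} + \frac{34669}{35011} = \frac{21655}{59 - 126} + \frac{34669}{35011} = \frac{21655}{-67} + 34669 \cdot \frac{1}{35011} = 21655 \left(- \frac{1}{67}\right) + \frac{34669}{35011} = - \frac{21655}{67} + \frac{34669}{35011} = - \frac{755840382}{2345737}$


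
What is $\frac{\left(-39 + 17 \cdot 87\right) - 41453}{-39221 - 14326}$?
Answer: $\frac{40013}{53547} \approx 0.74725$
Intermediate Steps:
$\frac{\left(-39 + 17 \cdot 87\right) - 41453}{-39221 - 14326} = \frac{\left(-39 + 1479\right) - 41453}{-53547} = \left(1440 - 41453\right) \left(- \frac{1}{53547}\right) = \left(-40013\right) \left(- \frac{1}{53547}\right) = \frac{40013}{53547}$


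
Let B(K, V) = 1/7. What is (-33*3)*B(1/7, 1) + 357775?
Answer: 2504326/7 ≈ 3.5776e+5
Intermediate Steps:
B(K, V) = ⅐
(-33*3)*B(1/7, 1) + 357775 = -33*3*(⅐) + 357775 = -99*⅐ + 357775 = -99/7 + 357775 = 2504326/7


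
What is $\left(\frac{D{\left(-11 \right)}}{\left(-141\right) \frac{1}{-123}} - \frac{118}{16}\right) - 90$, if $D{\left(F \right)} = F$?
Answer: $- \frac{40221}{376} \approx -106.97$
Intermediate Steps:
$\left(\frac{D{\left(-11 \right)}}{\left(-141\right) \frac{1}{-123}} - \frac{118}{16}\right) - 90 = \left(- \frac{11}{\left(-141\right) \frac{1}{-123}} - \frac{118}{16}\right) - 90 = \left(- \frac{11}{\left(-141\right) \left(- \frac{1}{123}\right)} - \frac{59}{8}\right) - 90 = \left(- \frac{11}{\frac{47}{41}} - \frac{59}{8}\right) - 90 = \left(\left(-11\right) \frac{41}{47} - \frac{59}{8}\right) - 90 = \left(- \frac{451}{47} - \frac{59}{8}\right) - 90 = - \frac{6381}{376} - 90 = - \frac{40221}{376}$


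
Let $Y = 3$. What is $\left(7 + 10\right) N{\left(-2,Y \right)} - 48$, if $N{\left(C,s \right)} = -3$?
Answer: $-99$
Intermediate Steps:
$\left(7 + 10\right) N{\left(-2,Y \right)} - 48 = \left(7 + 10\right) \left(-3\right) - 48 = 17 \left(-3\right) - 48 = -51 - 48 = -99$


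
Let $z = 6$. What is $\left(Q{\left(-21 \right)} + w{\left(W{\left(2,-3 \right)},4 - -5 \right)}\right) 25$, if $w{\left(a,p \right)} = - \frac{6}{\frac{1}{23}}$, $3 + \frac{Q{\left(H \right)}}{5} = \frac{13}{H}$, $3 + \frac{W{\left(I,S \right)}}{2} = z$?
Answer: $- \frac{81950}{21} \approx -3902.4$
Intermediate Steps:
$W{\left(I,S \right)} = 6$ ($W{\left(I,S \right)} = -6 + 2 \cdot 6 = -6 + 12 = 6$)
$Q{\left(H \right)} = -15 + \frac{65}{H}$ ($Q{\left(H \right)} = -15 + 5 \frac{13}{H} = -15 + \frac{65}{H}$)
$w{\left(a,p \right)} = -138$ ($w{\left(a,p \right)} = - 6 \frac{1}{\frac{1}{23}} = \left(-6\right) 23 = -138$)
$\left(Q{\left(-21 \right)} + w{\left(W{\left(2,-3 \right)},4 - -5 \right)}\right) 25 = \left(\left(-15 + \frac{65}{-21}\right) - 138\right) 25 = \left(\left(-15 + 65 \left(- \frac{1}{21}\right)\right) - 138\right) 25 = \left(\left(-15 - \frac{65}{21}\right) - 138\right) 25 = \left(- \frac{380}{21} - 138\right) 25 = \left(- \frac{3278}{21}\right) 25 = - \frac{81950}{21}$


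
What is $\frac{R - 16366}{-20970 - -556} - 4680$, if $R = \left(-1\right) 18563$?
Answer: $- \frac{95502591}{20414} \approx -4678.3$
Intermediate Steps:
$R = -18563$
$\frac{R - 16366}{-20970 - -556} - 4680 = \frac{-18563 - 16366}{-20970 - -556} - 4680 = - \frac{34929}{-20970 + \left(-1653 + 2209\right)} - 4680 = - \frac{34929}{-20970 + 556} - 4680 = - \frac{34929}{-20414} - 4680 = \left(-34929\right) \left(- \frac{1}{20414}\right) - 4680 = \frac{34929}{20414} - 4680 = - \frac{95502591}{20414}$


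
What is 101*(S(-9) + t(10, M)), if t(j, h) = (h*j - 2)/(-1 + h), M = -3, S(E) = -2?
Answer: 606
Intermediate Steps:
t(j, h) = (-2 + h*j)/(-1 + h)
101*(S(-9) + t(10, M)) = 101*(-2 + (-2 - 3*10)/(-1 - 3)) = 101*(-2 + (-2 - 30)/(-4)) = 101*(-2 - ¼*(-32)) = 101*(-2 + 8) = 101*6 = 606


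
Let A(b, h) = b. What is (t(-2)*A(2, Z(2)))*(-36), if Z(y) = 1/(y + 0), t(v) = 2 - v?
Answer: -288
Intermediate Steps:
Z(y) = 1/y
(t(-2)*A(2, Z(2)))*(-36) = ((2 - 1*(-2))*2)*(-36) = ((2 + 2)*2)*(-36) = (4*2)*(-36) = 8*(-36) = -288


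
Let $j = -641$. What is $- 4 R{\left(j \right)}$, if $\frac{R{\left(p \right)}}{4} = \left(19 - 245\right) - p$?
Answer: $-6640$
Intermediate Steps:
$R{\left(p \right)} = -904 - 4 p$ ($R{\left(p \right)} = 4 \left(\left(19 - 245\right) - p\right) = 4 \left(-226 - p\right) = -904 - 4 p$)
$- 4 R{\left(j \right)} = - 4 \left(-904 - -2564\right) = - 4 \left(-904 + 2564\right) = \left(-4\right) 1660 = -6640$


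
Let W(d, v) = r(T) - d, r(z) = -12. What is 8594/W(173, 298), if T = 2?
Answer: -8594/185 ≈ -46.454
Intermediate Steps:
W(d, v) = -12 - d
8594/W(173, 298) = 8594/(-12 - 1*173) = 8594/(-12 - 173) = 8594/(-185) = 8594*(-1/185) = -8594/185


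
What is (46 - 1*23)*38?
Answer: 874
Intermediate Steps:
(46 - 1*23)*38 = (46 - 23)*38 = 23*38 = 874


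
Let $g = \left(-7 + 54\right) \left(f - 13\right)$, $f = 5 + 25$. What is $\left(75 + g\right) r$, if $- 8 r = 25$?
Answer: $- \frac{10925}{4} \approx -2731.3$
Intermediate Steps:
$f = 30$
$r = - \frac{25}{8}$ ($r = \left(- \frac{1}{8}\right) 25 = - \frac{25}{8} \approx -3.125$)
$g = 799$ ($g = \left(-7 + 54\right) \left(30 - 13\right) = 47 \cdot 17 = 799$)
$\left(75 + g\right) r = \left(75 + 799\right) \left(- \frac{25}{8}\right) = 874 \left(- \frac{25}{8}\right) = - \frac{10925}{4}$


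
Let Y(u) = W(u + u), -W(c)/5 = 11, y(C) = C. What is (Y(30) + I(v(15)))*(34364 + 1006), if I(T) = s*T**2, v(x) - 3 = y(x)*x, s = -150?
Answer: -275803057350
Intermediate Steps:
W(c) = -55 (W(c) = -5*11 = -55)
v(x) = 3 + x**2 (v(x) = 3 + x*x = 3 + x**2)
Y(u) = -55
I(T) = -150*T**2
(Y(30) + I(v(15)))*(34364 + 1006) = (-55 - 150*(3 + 15**2)**2)*(34364 + 1006) = (-55 - 150*(3 + 225)**2)*35370 = (-55 - 150*228**2)*35370 = (-55 - 150*51984)*35370 = (-55 - 7797600)*35370 = -7797655*35370 = -275803057350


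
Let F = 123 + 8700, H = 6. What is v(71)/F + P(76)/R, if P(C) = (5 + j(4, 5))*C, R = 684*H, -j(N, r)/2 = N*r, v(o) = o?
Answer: -101657/158814 ≈ -0.64010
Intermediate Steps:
j(N, r) = -2*N*r
R = 4104 (R = 684*6 = 4104)
P(C) = -35*C (P(C) = (5 - 2*4*5)*C = (5 - 40)*C = -35*C)
F = 8823
v(71)/F + P(76)/R = 71/8823 - 35*76/4104 = 71*(1/8823) - 2660*1/4104 = 71/8823 - 35/54 = -101657/158814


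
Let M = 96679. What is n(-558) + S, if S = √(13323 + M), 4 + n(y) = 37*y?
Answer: -20650 + √110002 ≈ -20318.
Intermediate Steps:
n(y) = -4 + 37*y
S = √110002 (S = √(13323 + 96679) = √110002 ≈ 331.67)
n(-558) + S = (-4 + 37*(-558)) + √110002 = (-4 - 20646) + √110002 = -20650 + √110002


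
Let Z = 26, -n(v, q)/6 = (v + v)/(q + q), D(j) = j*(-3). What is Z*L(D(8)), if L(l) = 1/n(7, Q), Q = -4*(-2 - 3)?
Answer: -260/21 ≈ -12.381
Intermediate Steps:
Q = 20 (Q = -4*(-5) = 20)
D(j) = -3*j
n(v, q) = -6*v/q (n(v, q) = -6*(v + v)/(q + q) = -6*2*v/(2*q) = -6*2*v*1/(2*q) = -6*v/q)
L(l) = -10/21 (L(l) = 1/(-6*7/20) = 1/(-6*7*1/20) = 1/(-21/10) = -10/21)
Z*L(D(8)) = 26*(-10/21) = -260/21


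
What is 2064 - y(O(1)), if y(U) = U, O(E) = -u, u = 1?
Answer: 2065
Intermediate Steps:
O(E) = -1 (O(E) = -1*1 = -1)
2064 - y(O(1)) = 2064 - 1*(-1) = 2064 + 1 = 2065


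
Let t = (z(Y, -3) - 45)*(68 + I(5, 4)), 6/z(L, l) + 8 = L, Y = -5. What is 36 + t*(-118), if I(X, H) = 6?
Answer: 5161080/13 ≈ 3.9701e+5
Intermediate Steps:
z(L, l) = 6/(-8 + L)
t = -43734/13 (t = (6/(-8 - 5) - 45)*(68 + 6) = (6/(-13) - 45)*74 = (6*(-1/13) - 45)*74 = (-6/13 - 45)*74 = -591/13*74 = -43734/13 ≈ -3364.2)
36 + t*(-118) = 36 - 43734/13*(-118) = 36 + 5160612/13 = 5161080/13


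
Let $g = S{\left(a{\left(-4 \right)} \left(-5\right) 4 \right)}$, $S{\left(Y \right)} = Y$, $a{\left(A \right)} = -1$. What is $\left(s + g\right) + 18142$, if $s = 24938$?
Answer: $43100$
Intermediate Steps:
$g = 20$ ($g = \left(-1\right) \left(-5\right) 4 = 5 \cdot 4 = 20$)
$\left(s + g\right) + 18142 = \left(24938 + 20\right) + 18142 = 24958 + 18142 = 43100$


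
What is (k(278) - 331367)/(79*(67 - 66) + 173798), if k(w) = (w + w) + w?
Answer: -330533/173877 ≈ -1.9010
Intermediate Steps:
k(w) = 3*w (k(w) = 2*w + w = 3*w)
(k(278) - 331367)/(79*(67 - 66) + 173798) = (3*278 - 331367)/(79*(67 - 66) + 173798) = (834 - 331367)/(79*1 + 173798) = -330533/(79 + 173798) = -330533/173877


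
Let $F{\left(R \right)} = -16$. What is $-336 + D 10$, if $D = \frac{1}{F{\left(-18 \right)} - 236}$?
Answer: $- \frac{42341}{126} \approx -336.04$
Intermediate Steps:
$D = - \frac{1}{252}$ ($D = \frac{1}{-16 - 236} = \frac{1}{-252} = - \frac{1}{252} \approx -0.0039683$)
$-336 + D 10 = -336 - \frac{5}{126} = - \frac{42341}{126}$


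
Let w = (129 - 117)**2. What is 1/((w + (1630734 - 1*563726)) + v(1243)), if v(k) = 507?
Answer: 1/1067659 ≈ 9.3663e-7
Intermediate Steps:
w = 144 (w = 12**2 = 144)
1/((w + (1630734 - 1*563726)) + v(1243)) = 1/((144 + (1630734 - 1*563726)) + 507) = 1/((144 + (1630734 - 563726)) + 507) = 1/((144 + 1067008) + 507) = 1/(1067152 + 507) = 1/1067659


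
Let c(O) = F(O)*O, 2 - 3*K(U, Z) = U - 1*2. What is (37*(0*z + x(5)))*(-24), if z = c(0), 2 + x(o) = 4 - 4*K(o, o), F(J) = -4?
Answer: -2960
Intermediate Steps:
K(U, Z) = 4/3 - U/3 (K(U, Z) = ⅔ - (U - 1*2)/3 = ⅔ - (U - 2)/3 = ⅔ - (-2 + U)/3 = ⅔ + (⅔ - U/3) = 4/3 - U/3)
x(o) = -10/3 + 4*o/3 (x(o) = -2 + (4 - 4*(4/3 - o/3)) = -2 + (4 + (-16/3 + 4*o/3)) = -2 + (-4/3 + 4*o/3) = -10/3 + 4*o/3)
c(O) = -4*O
z = 0 (z = -4*0 = 0)
(37*(0*z + x(5)))*(-24) = (37*(0*0 + (-10/3 + (4/3)*5)))*(-24) = (37*(0 + (-10/3 + 20/3)))*(-24) = (37*(0 + 10/3))*(-24) = (37*(10/3))*(-24) = (370/3)*(-24) = -2960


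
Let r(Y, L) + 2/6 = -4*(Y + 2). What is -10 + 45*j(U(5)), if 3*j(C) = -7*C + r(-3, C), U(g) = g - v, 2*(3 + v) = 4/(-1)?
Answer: -1005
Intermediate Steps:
v = -5 (v = -3 + (4/(-1))/2 = -3 + (4*(-1))/2 = -3 + (½)*(-4) = -3 - 2 = -5)
r(Y, L) = -25/3 - 4*Y (r(Y, L) = -⅓ - 4*(Y + 2) = -⅓ - 4*(2 + Y) = -⅓ + (-8 - 4*Y) = -25/3 - 4*Y)
U(g) = 5 + g (U(g) = g - 1*(-5) = g + 5 = 5 + g)
j(C) = 11/9 - 7*C/3 (j(C) = (-7*C + (-25/3 - 4*(-3)))/3 = (-7*C + (-25/3 + 12))/3 = (-7*C + 11/3)/3 = (11/3 - 7*C)/3 = 11/9 - 7*C/3)
-10 + 45*j(U(5)) = -10 + 45*(11/9 - 7*(5 + 5)/3) = -10 + 45*(11/9 - 7/3*10) = -10 + 45*(11/9 - 70/3) = -10 + 45*(-199/9) = -10 - 995 = -1005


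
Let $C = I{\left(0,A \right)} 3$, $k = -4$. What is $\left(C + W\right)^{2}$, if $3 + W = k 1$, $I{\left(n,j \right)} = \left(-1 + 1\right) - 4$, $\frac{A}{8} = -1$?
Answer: $361$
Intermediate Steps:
$A = -8$ ($A = 8 \left(-1\right) = -8$)
$I{\left(n,j \right)} = -4$ ($I{\left(n,j \right)} = 0 - 4 = -4$)
$W = -7$ ($W = -3 - 4 = -7$)
$C = -12$ ($C = \left(-4\right) 3 = -12$)
$\left(C + W\right)^{2} = \left(-12 - 7\right)^{2} = \left(-19\right)^{2} = 361$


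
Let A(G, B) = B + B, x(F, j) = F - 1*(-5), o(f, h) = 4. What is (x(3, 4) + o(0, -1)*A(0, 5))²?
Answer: 2304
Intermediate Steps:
x(F, j) = 5 + F (x(F, j) = F + 5 = 5 + F)
A(G, B) = 2*B
(x(3, 4) + o(0, -1)*A(0, 5))² = ((5 + 3) + 4*(2*5))² = (8 + 4*10)² = (8 + 40)² = 48² = 2304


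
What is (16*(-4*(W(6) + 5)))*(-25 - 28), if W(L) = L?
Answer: 37312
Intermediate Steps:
(16*(-4*(W(6) + 5)))*(-25 - 28) = (16*(-4*(6 + 5)))*(-25 - 28) = (16*(-4*11))*(-53) = (16*(-44))*(-53) = -704*(-53) = 37312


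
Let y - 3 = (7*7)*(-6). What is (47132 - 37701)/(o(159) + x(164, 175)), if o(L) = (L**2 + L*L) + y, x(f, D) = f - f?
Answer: 9431/50271 ≈ 0.18760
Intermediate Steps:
y = -291 (y = 3 + (7*7)*(-6) = 3 + 49*(-6) = 3 - 294 = -291)
x(f, D) = 0
o(L) = -291 + 2*L**2 (o(L) = (L**2 + L*L) - 291 = (L**2 + L**2) - 291 = 2*L**2 - 291 = -291 + 2*L**2)
(47132 - 37701)/(o(159) + x(164, 175)) = (47132 - 37701)/((-291 + 2*159**2) + 0) = 9431/((-291 + 2*25281) + 0) = 9431/((-291 + 50562) + 0) = 9431/(50271 + 0) = 9431/50271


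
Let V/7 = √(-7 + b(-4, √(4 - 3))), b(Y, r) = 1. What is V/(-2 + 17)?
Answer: 7*I*√6/15 ≈ 1.1431*I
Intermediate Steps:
V = 7*I*√6 (V = 7*√(-7 + 1) = 7*√(-6) = 7*(I*√6) = 7*I*√6 ≈ 17.146*I)
V/(-2 + 17) = (7*I*√6)/(-2 + 17) = (7*I*√6)/15 = 7*I*√6/15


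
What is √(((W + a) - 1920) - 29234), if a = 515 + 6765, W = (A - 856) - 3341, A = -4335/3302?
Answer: I*√306078153654/3302 ≈ 167.55*I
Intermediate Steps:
A = -4335/3302 (A = -4335*1/3302 = -4335/3302 ≈ -1.3128)
W = -13862829/3302 (W = (-4335/3302 - 856) - 3341 = -2830847/3302 - 3341 = -13862829/3302 ≈ -4198.3)
a = 7280
√(((W + a) - 1920) - 29234) = √(((-13862829/3302 + 7280) - 1920) - 29234) = √((10175731/3302 - 1920) - 29234) = √(3835891/3302 - 29234) = √(-92694777/3302) = I*√306078153654/3302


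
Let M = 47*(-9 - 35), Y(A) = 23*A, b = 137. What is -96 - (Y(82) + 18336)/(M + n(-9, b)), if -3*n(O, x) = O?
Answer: -178018/2065 ≈ -86.207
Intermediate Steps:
n(O, x) = -O/3
M = -2068 (M = 47*(-44) = -2068)
-96 - (Y(82) + 18336)/(M + n(-9, b)) = -96 - (23*82 + 18336)/(-2068 - 1/3*(-9)) = -96 - (1886 + 18336)/(-2068 + 3) = -96 - 20222/(-2065) = -96 - 20222*(-1)/2065 = -96 - 1*(-20222/2065) = -96 + 20222/2065 = -178018/2065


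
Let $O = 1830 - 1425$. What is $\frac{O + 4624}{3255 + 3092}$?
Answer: $\frac{5029}{6347} \approx 0.79234$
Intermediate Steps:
$O = 405$ ($O = 1830 - 1425 = 405$)
$\frac{O + 4624}{3255 + 3092} = \frac{405 + 4624}{3255 + 3092} = \frac{5029}{6347}$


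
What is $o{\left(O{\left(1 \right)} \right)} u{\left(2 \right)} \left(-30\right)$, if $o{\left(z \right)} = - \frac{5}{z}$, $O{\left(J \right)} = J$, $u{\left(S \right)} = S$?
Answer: $300$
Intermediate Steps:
$o{\left(O{\left(1 \right)} \right)} u{\left(2 \right)} \left(-30\right) = - \frac{5}{1} \cdot 2 \left(-30\right) = \left(-5\right) 1 \cdot 2 \left(-30\right) = \left(-5\right) 2 \left(-30\right) = \left(-10\right) \left(-30\right) = 300$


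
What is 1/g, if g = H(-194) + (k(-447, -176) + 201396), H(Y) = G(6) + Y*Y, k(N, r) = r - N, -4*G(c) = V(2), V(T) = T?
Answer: 2/478605 ≈ 4.1788e-6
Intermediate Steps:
G(c) = -½ (G(c) = -¼*2 = -½)
H(Y) = -½ + Y² (H(Y) = -½ + Y*Y = -½ + Y²)
g = 478605/2 (g = (-½ + (-194)²) + ((-176 - 1*(-447)) + 201396) = (-½ + 37636) + ((-176 + 447) + 201396) = 75271/2 + (271 + 201396) = 75271/2 + 201667 = 478605/2 ≈ 2.3930e+5)
1/g = 1/(478605/2) = 2/478605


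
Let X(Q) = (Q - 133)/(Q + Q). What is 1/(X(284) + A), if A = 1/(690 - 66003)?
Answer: 37097784/9861695 ≈ 3.7618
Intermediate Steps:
A = -1/65313 (A = 1/(-65313) = -1/65313 ≈ -1.5311e-5)
X(Q) = (-133 + Q)/(2*Q) (X(Q) = (-133 + Q)/((2*Q)) = (-133 + Q)*(1/(2*Q)) = (-133 + Q)/(2*Q))
1/(X(284) + A) = 1/((½)*(-133 + 284)/284 - 1/65313) = 1/((½)*(1/284)*151 - 1/65313) = 1/(151/568 - 1/65313) = 1/(9861695/37097784) = 37097784/9861695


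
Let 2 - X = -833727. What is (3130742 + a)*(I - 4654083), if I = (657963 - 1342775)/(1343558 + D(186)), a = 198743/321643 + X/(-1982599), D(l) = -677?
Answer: -95248182884935199988593849540/6536950863199407 ≈ -1.4571e+13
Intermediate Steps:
X = 833729 (X = 2 - 1*(-833727) = 2 + 833727 = 833729)
a = 125864576310/637689090157 (a = 198743/321643 + 833729/(-1982599) = 198743*(1/321643) + 833729*(-1/1982599) = 198743/321643 - 833729/1982599 = 125864576310/637689090157 ≈ 0.19738)
I = -684812/1342881 (I = (657963 - 1342775)/(1343558 - 677) = -684812/1342881 ≈ -0.50996)
(3130742 + a)*(I - 4654083) = (3130742 + 125864576310/637689090157)*(-684812/1342881 - 4654083) = (1996440143360882804/637689090157)*(-6249880317935/1342881) = -95248182884935199988593849540/6536950863199407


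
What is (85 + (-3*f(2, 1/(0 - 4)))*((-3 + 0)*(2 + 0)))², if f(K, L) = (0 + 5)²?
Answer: 286225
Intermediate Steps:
f(K, L) = 25 (f(K, L) = 5² = 25)
(85 + (-3*f(2, 1/(0 - 4)))*((-3 + 0)*(2 + 0)))² = (85 + (-3*25)*((-3 + 0)*(2 + 0)))² = (85 - (-225)*2)² = (85 - 75*(-6))² = (85 + 450)² = 535² = 286225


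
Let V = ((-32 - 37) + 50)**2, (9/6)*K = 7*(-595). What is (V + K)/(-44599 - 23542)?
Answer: 7247/204423 ≈ 0.035451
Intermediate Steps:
K = -8330/3 (K = 2*(7*(-595))/3 = (2/3)*(-4165) = -8330/3 ≈ -2776.7)
V = 361 (V = (-69 + 50)**2 = (-19)**2 = 361)
(V + K)/(-44599 - 23542) = (361 - 8330/3)/(-44599 - 23542) = -7247/3/(-68141) = -7247/3*(-1/68141) = 7247/204423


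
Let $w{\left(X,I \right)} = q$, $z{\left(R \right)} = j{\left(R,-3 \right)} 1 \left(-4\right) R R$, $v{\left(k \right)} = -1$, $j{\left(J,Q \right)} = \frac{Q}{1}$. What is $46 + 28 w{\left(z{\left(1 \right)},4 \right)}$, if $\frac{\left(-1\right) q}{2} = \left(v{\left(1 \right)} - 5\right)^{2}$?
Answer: $-1970$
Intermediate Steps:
$j{\left(J,Q \right)} = Q$ ($j{\left(J,Q \right)} = Q 1 = Q$)
$z{\left(R \right)} = 12 R^{2}$ ($z{\left(R \right)} = - 3 \cdot 1 \left(-4\right) R R = \left(-3\right) \left(-4\right) R R = 12 R R = 12 R^{2}$)
$q = -72$ ($q = - 2 \left(-1 - 5\right)^{2} = - 2 \left(-6\right)^{2} = \left(-2\right) 36 = -72$)
$w{\left(X,I \right)} = -72$
$46 + 28 w{\left(z{\left(1 \right)},4 \right)} = 46 + 28 \left(-72\right) = 46 - 2016 = -1970$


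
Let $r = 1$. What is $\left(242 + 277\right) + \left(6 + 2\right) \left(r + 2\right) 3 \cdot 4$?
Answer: $807$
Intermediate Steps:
$\left(242 + 277\right) + \left(6 + 2\right) \left(r + 2\right) 3 \cdot 4 = \left(242 + 277\right) + \left(6 + 2\right) \left(1 + 2\right) 3 \cdot 4 = 519 + 8 \cdot 3 \cdot 3 \cdot 4 = 519 + 24 \cdot 3 \cdot 4 = 519 + 72 \cdot 4 = 519 + 288 = 807$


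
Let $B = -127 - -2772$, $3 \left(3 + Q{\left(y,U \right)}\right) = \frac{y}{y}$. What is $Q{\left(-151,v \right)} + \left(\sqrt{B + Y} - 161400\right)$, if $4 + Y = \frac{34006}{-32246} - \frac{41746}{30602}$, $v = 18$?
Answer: $- \frac{484208}{3} + \frac{\sqrt{160583830045621728603}}{246698023} \approx -1.6135 \cdot 10^{5}$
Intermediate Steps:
$Q{\left(y,U \right)} = - \frac{8}{3}$ ($Q{\left(y,U \right)} = -3 + \frac{y \frac{1}{y}}{3} = -3 + \frac{1}{3} \cdot 1 = -3 + \frac{1}{3} = - \frac{8}{3}$)
$B = 2645$ ($B = -127 + 2772 = 2645$)
$Y = - \frac{1583490374}{246698023}$ ($Y = -4 + \left(\frac{34006}{-32246} - \frac{41746}{30602}\right) = -4 + \left(34006 \left(- \frac{1}{32246}\right) - \frac{20873}{15301}\right) = -4 - \frac{596698282}{246698023} = - \frac{1583490374}{246698023} \approx -6.4187$)
$Q{\left(-151,v \right)} + \left(\sqrt{B + Y} - 161400\right) = - \frac{8}{3} + \left(\sqrt{2645 - \frac{1583490374}{246698023}} - 161400\right) = - \frac{8}{3} - \left(161400 - \sqrt{\frac{650932780461}{246698023}}\right) = - \frac{8}{3} - \left(161400 - \frac{\sqrt{160583830045621728603}}{246698023}\right) = - \frac{484208}{3} + \frac{\sqrt{160583830045621728603}}{246698023}$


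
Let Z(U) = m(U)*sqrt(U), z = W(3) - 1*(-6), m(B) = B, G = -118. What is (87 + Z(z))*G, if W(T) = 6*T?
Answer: -10266 - 5664*sqrt(6) ≈ -24140.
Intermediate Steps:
z = 24 (z = 6*3 - 1*(-6) = 18 + 6 = 24)
Z(U) = U**(3/2) (Z(U) = U*sqrt(U) = U**(3/2))
(87 + Z(z))*G = (87 + 24**(3/2))*(-118) = (87 + 48*sqrt(6))*(-118) = -10266 - 5664*sqrt(6)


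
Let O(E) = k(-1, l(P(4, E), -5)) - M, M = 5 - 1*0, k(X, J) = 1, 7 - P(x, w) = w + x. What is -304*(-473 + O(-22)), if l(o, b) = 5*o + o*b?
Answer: 145008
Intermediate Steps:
P(x, w) = 7 - w - x (P(x, w) = 7 - (w + x) = 7 + (-w - x) = 7 - w - x)
l(o, b) = 5*o + b*o
M = 5 (M = 5 + 0 = 5)
O(E) = -4 (O(E) = 1 - 1*5 = 1 - 5 = -4)
-304*(-473 + O(-22)) = -304*(-473 - 4) = -304*(-477) = 145008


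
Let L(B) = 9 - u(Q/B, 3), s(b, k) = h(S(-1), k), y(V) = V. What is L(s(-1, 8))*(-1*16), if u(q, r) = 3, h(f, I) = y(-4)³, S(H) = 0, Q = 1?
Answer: -96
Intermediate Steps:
h(f, I) = -64 (h(f, I) = (-4)³ = -64)
s(b, k) = -64
L(B) = 6 (L(B) = 9 - 1*3 = 9 - 3 = 6)
L(s(-1, 8))*(-1*16) = 6*(-1*16) = 6*(-16) = -96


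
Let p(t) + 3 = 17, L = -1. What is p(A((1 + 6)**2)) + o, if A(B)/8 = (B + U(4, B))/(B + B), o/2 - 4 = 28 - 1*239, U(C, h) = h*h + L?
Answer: -400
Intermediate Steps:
U(C, h) = -1 + h**2 (U(C, h) = h*h - 1 = h**2 - 1 = -1 + h**2)
o = -414 (o = 8 + 2*(28 - 1*239) = 8 + 2*(28 - 239) = 8 + 2*(-211) = 8 - 422 = -414)
A(B) = 4*(-1 + B + B**2)/B (A(B) = 8*((B + (-1 + B**2))/(B + B)) = 8*((-1 + B + B**2)/((2*B))) = 8*((-1 + B + B**2)*(1/(2*B))) = 8*((-1 + B + B**2)/(2*B)) = 4*(-1 + B + B**2)/B)
p(t) = 14 (p(t) = -3 + 17 = 14)
p(A((1 + 6)**2)) + o = 14 - 414 = -400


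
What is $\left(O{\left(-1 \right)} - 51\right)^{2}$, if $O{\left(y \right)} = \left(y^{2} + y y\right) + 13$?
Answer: $1296$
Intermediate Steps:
$O{\left(y \right)} = 13 + 2 y^{2}$ ($O{\left(y \right)} = \left(y^{2} + y^{2}\right) + 13 = 2 y^{2} + 13 = 13 + 2 y^{2}$)
$\left(O{\left(-1 \right)} - 51\right)^{2} = \left(\left(13 + 2 \left(-1\right)^{2}\right) - 51\right)^{2} = \left(\left(13 + 2 \cdot 1\right) - 51\right)^{2} = \left(\left(13 + 2\right) - 51\right)^{2} = \left(15 - 51\right)^{2} = \left(-36\right)^{2} = 1296$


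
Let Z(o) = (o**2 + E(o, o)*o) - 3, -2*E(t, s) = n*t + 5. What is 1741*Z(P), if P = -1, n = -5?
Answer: 5223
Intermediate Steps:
E(t, s) = -5/2 + 5*t/2 (E(t, s) = -(-5*t + 5)/2 = -(5 - 5*t)/2 = -5/2 + 5*t/2)
Z(o) = -3 + o**2 + o*(-5/2 + 5*o/2) (Z(o) = (o**2 + (-5/2 + 5*o/2)*o) - 3 = (o**2 + o*(-5/2 + 5*o/2)) - 3 = -3 + o**2 + o*(-5/2 + 5*o/2))
1741*Z(P) = 1741*(-3 - 5/2*(-1) + (7/2)*(-1)**2) = 1741*(-3 + 5/2 + (7/2)*1) = 1741*(-3 + 5/2 + 7/2) = 1741*3 = 5223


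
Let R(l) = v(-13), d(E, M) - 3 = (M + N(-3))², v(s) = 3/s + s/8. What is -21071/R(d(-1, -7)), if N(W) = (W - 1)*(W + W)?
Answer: 2191384/193 ≈ 11354.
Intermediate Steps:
N(W) = 2*W*(-1 + W) (N(W) = (-1 + W)*(2*W) = 2*W*(-1 + W))
v(s) = 3/s + s/8 (v(s) = 3/s + s*(⅛) = 3/s + s/8)
d(E, M) = 3 + (24 + M)² (d(E, M) = 3 + (M + 2*(-3)*(-1 - 3))² = 3 + (M + 2*(-3)*(-4))² = 3 + (M + 24)² = 3 + (24 + M)²)
R(l) = -193/104 (R(l) = 3/(-13) + (⅛)*(-13) = 3*(-1/13) - 13/8 = -3/13 - 13/8 = -193/104)
-21071/R(d(-1, -7)) = -21071/(-193/104) = -21071*(-104/193) = 2191384/193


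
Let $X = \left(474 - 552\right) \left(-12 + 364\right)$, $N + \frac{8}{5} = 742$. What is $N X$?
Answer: $- \frac{101642112}{5} \approx -2.0328 \cdot 10^{7}$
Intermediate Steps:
$N = \frac{3702}{5}$ ($N = - \frac{8}{5} + 742 = \frac{3702}{5} \approx 740.4$)
$X = -27456$ ($X = \left(-78\right) 352 = -27456$)
$N X = \frac{3702}{5} \left(-27456\right) = - \frac{101642112}{5}$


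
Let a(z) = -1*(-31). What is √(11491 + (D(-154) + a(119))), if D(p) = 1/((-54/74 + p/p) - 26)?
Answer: √2610599866/476 ≈ 107.34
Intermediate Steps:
a(z) = 31
D(p) = -37/952 (D(p) = 1/((-54*1/74 + 1) - 26) = 1/((-27/37 + 1) - 26) = 1/(10/37 - 26) = 1/(-952/37) = -37/952)
√(11491 + (D(-154) + a(119))) = √(11491 + (-37/952 + 31)) = √(11491 + 29475/952) = √(10968907/952) = √2610599866/476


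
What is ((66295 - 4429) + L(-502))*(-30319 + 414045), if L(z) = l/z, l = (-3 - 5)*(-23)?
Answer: 5958602468924/251 ≈ 2.3739e+10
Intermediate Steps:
l = 184 (l = -8*(-23) = 184)
L(z) = 184/z
((66295 - 4429) + L(-502))*(-30319 + 414045) = ((66295 - 4429) + 184/(-502))*(-30319 + 414045) = (61866 + 184*(-1/502))*383726 = (61866 - 92/251)*383726 = (15528274/251)*383726 = 5958602468924/251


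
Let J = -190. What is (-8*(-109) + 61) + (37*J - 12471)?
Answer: -18568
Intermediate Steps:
(-8*(-109) + 61) + (37*J - 12471) = (-8*(-109) + 61) + (37*(-190) - 12471) = (872 + 61) + (-7030 - 12471) = 933 - 19501 = -18568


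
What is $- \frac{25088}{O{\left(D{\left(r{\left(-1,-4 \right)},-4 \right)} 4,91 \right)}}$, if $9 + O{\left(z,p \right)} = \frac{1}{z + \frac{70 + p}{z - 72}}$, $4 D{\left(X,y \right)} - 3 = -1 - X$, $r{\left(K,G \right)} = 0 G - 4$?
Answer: $\frac{5895680}{2049} \approx 2877.3$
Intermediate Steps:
$r{\left(K,G \right)} = -4$ ($r{\left(K,G \right)} = 0 - 4 = -4$)
$D{\left(X,y \right)} = \frac{1}{2} - \frac{X}{4}$ ($D{\left(X,y \right)} = \frac{3}{4} + \frac{-1 - X}{4} = \frac{3}{4} - \left(\frac{1}{4} + \frac{X}{4}\right) = \frac{1}{2} - \frac{X}{4}$)
$O{\left(z,p \right)} = -9 + \frac{1}{z + \frac{70 + p}{-72 + z}}$ ($O{\left(z,p \right)} = -9 + \frac{1}{z + \frac{70 + p}{z - 72}} = -9 + \frac{1}{z + \frac{70 + p}{-72 + z}}$)
$- \frac{25088}{O{\left(D{\left(r{\left(-1,-4 \right)},-4 \right)} 4,91 \right)}} = - \frac{25088}{\frac{1}{70 + 91 + \left(\left(\frac{1}{2} - -1\right) 4\right)^{2} - 72 \left(\frac{1}{2} - -1\right) 4} \left(-702 - 819 - 9 \left(\left(\frac{1}{2} - -1\right) 4\right)^{2} + 649 \left(\frac{1}{2} - -1\right) 4\right)} = - \frac{25088}{\frac{1}{70 + 91 + \left(\left(\frac{1}{2} + 1\right) 4\right)^{2} - 72 \left(\frac{1}{2} + 1\right) 4} \left(-702 - 819 - 9 \left(\left(\frac{1}{2} + 1\right) 4\right)^{2} + 649 \left(\frac{1}{2} + 1\right) 4\right)} = - \frac{25088}{\frac{1}{70 + 91 + \left(\frac{3}{2} \cdot 4\right)^{2} - 72 \cdot \frac{3}{2} \cdot 4} \left(-702 - 819 - 9 \left(\frac{3}{2} \cdot 4\right)^{2} + 649 \cdot \frac{3}{2} \cdot 4\right)} = - \frac{25088}{\frac{1}{70 + 91 + 6^{2} - 432} \left(-702 - 819 - 9 \cdot 6^{2} + 649 \cdot 6\right)} = - \frac{25088}{\frac{1}{70 + 91 + 36 - 432} \left(-702 - 819 - 324 + 3894\right)} = - \frac{25088}{\frac{1}{-235} \left(-702 - 819 - 324 + 3894\right)} = - \frac{25088}{\left(- \frac{1}{235}\right) 2049} = - \frac{25088}{- \frac{2049}{235}} = \left(-25088\right) \left(- \frac{235}{2049}\right) = \frac{5895680}{2049}$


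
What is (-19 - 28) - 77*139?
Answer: -10750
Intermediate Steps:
(-19 - 28) - 77*139 = -47 - 10703 = -10750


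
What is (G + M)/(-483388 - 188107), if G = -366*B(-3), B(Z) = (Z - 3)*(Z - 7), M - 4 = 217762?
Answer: -195806/671495 ≈ -0.29160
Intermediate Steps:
M = 217766 (M = 4 + 217762 = 217766)
B(Z) = (-7 + Z)*(-3 + Z) (B(Z) = (-3 + Z)*(-7 + Z) = (-7 + Z)*(-3 + Z))
G = -21960 (G = -366*(21 + (-3)² - 10*(-3)) = -366*(21 + 9 + 30) = -366*60 = -21960)
(G + M)/(-483388 - 188107) = (-21960 + 217766)/(-483388 - 188107) = 195806/(-671495) = 195806*(-1/671495) = -195806/671495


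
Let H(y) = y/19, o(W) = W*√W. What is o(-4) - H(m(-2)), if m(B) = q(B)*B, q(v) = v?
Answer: -4/19 - 8*I ≈ -0.21053 - 8.0*I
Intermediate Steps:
m(B) = B² (m(B) = B*B = B²)
o(W) = W^(3/2)
H(y) = y/19 (H(y) = y*(1/19) = y/19)
o(-4) - H(m(-2)) = (-4)^(3/2) - (-2)²/19 = -8*I - 4/19 = -4/19 - 8*I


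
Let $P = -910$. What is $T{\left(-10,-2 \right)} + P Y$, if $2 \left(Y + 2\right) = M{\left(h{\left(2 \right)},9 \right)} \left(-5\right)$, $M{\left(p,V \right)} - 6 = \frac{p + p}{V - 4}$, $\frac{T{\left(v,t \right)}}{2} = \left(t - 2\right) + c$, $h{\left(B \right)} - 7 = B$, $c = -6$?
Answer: $23640$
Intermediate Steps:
$h{\left(B \right)} = 7 + B$
$T{\left(v,t \right)} = -16 + 2 t$ ($T{\left(v,t \right)} = 2 \left(\left(t - 2\right) - 6\right) = 2 \left(\left(-2 + t\right) - 6\right) = 2 \left(-8 + t\right) = -16 + 2 t$)
$M{\left(p,V \right)} = 6 + \frac{2 p}{-4 + V}$ ($M{\left(p,V \right)} = 6 + \frac{p + p}{V - 4} = 6 + \frac{2 p}{-4 + V}$)
$Y = -26$ ($Y = -2 + \frac{\frac{2 \left(-12 + \left(7 + 2\right) + 3 \cdot 9\right)}{-4 + 9} \left(-5\right)}{2} = -2 + \frac{\frac{2 \left(-12 + 9 + 27\right)}{5} \left(-5\right)}{2} = -2 + \frac{2 \cdot \frac{1}{5} \cdot 24 \left(-5\right)}{2} = -2 + \frac{\frac{48}{5} \left(-5\right)}{2} = -2 + \frac{1}{2} \left(-48\right) = -2 - 24 = -26$)
$T{\left(-10,-2 \right)} + P Y = \left(-16 + 2 \left(-2\right)\right) - -23660 = \left(-16 - 4\right) + 23660 = -20 + 23660 = 23640$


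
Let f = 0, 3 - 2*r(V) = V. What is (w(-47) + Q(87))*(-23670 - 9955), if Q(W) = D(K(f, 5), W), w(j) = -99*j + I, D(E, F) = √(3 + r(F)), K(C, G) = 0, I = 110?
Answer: -160155875 - 33625*I*√39 ≈ -1.6016e+8 - 2.0999e+5*I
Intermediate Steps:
r(V) = 3/2 - V/2
D(E, F) = √(9/2 - F/2) (D(E, F) = √(3 + (3/2 - F/2)) = √(9/2 - F/2))
w(j) = 110 - 99*j (w(j) = -99*j + 110 = 110 - 99*j)
Q(W) = √(18 - 2*W)/2
(w(-47) + Q(87))*(-23670 - 9955) = ((110 - 99*(-47)) + √(18 - 2*87)/2)*(-23670 - 9955) = ((110 + 4653) + √(18 - 174)/2)*(-33625) = (4763 + √(-156)/2)*(-33625) = (4763 + (2*I*√39)/2)*(-33625) = (4763 + I*√39)*(-33625) = -160155875 - 33625*I*√39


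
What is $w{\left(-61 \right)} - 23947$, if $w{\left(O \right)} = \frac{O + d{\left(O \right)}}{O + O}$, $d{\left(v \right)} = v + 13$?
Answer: $- \frac{2921425}{122} \approx -23946.0$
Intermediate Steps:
$d{\left(v \right)} = 13 + v$
$w{\left(O \right)} = \frac{13 + 2 O}{2 O}$ ($w{\left(O \right)} = \frac{O + \left(13 + O\right)}{O + O} = \frac{13 + 2 O}{2 O}$)
$w{\left(-61 \right)} - 23947 = \frac{\frac{13}{2} - 61}{-61} - 23947 = \left(- \frac{1}{61}\right) \left(- \frac{109}{2}\right) - 23947 = \frac{109}{122} - 23947 = - \frac{2921425}{122}$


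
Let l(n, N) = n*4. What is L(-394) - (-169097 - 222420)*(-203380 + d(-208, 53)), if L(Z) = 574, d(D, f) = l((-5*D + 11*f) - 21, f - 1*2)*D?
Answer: -601465641574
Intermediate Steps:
l(n, N) = 4*n
d(D, f) = D*(-84 - 20*D + 44*f) (d(D, f) = (4*((-5*D + 11*f) - 21))*D = (4*(-21 - 5*D + 11*f))*D = (-84 - 20*D + 44*f)*D = D*(-84 - 20*D + 44*f))
L(-394) - (-169097 - 222420)*(-203380 + d(-208, 53)) = 574 - (-169097 - 222420)*(-203380 + 4*(-208)*(-21 - 5*(-208) + 11*53)) = 574 - (-391517)*(-203380 + 4*(-208)*(-21 + 1040 + 583)) = 574 - (-391517)*(-203380 + 4*(-208)*1602) = 574 - (-391517)*(-203380 - 1332864) = 574 - (-391517)*(-1536244) = 574 - 1*601465642148 = 574 - 601465642148 = -601465641574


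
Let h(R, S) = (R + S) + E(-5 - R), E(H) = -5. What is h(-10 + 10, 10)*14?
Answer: 70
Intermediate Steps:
h(R, S) = -5 + R + S (h(R, S) = (R + S) - 5 = -5 + R + S)
h(-10 + 10, 10)*14 = (-5 + (-10 + 10) + 10)*14 = (-5 + 0 + 10)*14 = 5*14 = 70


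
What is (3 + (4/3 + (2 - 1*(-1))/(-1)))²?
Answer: 16/9 ≈ 1.7778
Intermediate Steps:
(3 + (4/3 + (2 - 1*(-1))/(-1)))² = (3 + (4*(⅓) + (2 + 1)*(-1)))² = (3 + (4/3 + 3*(-1)))² = (3 + (4/3 - 3))² = (3 - 5/3)² = (4/3)² = 16/9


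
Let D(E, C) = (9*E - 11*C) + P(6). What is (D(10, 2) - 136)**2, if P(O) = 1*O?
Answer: 3844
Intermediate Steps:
P(O) = O
D(E, C) = 6 - 11*C + 9*E (D(E, C) = (9*E - 11*C) + 6 = (-11*C + 9*E) + 6 = 6 - 11*C + 9*E)
(D(10, 2) - 136)**2 = ((6 - 11*2 + 9*10) - 136)**2 = ((6 - 22 + 90) - 136)**2 = (74 - 136)**2 = (-62)**2 = 3844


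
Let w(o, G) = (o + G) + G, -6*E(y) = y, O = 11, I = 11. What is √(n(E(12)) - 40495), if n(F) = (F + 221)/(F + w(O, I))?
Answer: I*√38908906/31 ≈ 201.22*I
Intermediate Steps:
E(y) = -y/6
w(o, G) = o + 2*G (w(o, G) = (G + o) + G = o + 2*G)
n(F) = (221 + F)/(33 + F) (n(F) = (F + 221)/(F + (11 + 2*11)) = (221 + F)/(F + (11 + 22)) = (221 + F)/(F + 33) = (221 + F)/(33 + F))
√(n(E(12)) - 40495) = √((221 - ⅙*12)/(33 - ⅙*12) - 40495) = √((221 - 2)/(33 - 2) - 40495) = √(219/31 - 40495) = √(-1255126/31) = I*√38908906/31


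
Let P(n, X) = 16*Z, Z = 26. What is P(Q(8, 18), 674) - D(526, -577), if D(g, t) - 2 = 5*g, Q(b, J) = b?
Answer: -2216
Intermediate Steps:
P(n, X) = 416 (P(n, X) = 16*26 = 416)
D(g, t) = 2 + 5*g
P(Q(8, 18), 674) - D(526, -577) = 416 - (2 + 5*526) = 416 - (2 + 2630) = 416 - 1*2632 = 416 - 2632 = -2216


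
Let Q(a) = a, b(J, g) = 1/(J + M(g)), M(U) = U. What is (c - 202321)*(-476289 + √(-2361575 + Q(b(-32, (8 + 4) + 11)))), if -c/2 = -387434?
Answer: -272697838083 + 763396*I*√1328386 ≈ -2.727e+11 + 8.7986e+8*I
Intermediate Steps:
c = 774868 (c = -2*(-387434) = 774868)
b(J, g) = 1/(J + g)
(c - 202321)*(-476289 + √(-2361575 + Q(b(-32, (8 + 4) + 11)))) = (774868 - 202321)*(-476289 + √(-2361575 + 1/(-32 + ((8 + 4) + 11)))) = 572547*(-476289 + √(-2361575 + 1/(-32 + (12 + 11)))) = 572547*(-476289 + √(-2361575 + 1/(-32 + 23))) = 572547*(-476289 + √(-2361575 + 1/(-9))) = 572547*(-476289 + √(-2361575 - ⅑)) = 572547*(-476289 + √(-21254176/9)) = 572547*(-476289 + 4*I*√1328386/3) = -272697838083 + 763396*I*√1328386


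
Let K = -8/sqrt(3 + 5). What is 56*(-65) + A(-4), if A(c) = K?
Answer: -3640 - 2*sqrt(2) ≈ -3642.8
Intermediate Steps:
K = -2*sqrt(2) (K = -8*sqrt(2)/4 = -2*sqrt(2) ≈ -2.8284)
A(c) = -2*sqrt(2)
56*(-65) + A(-4) = 56*(-65) - 2*sqrt(2) = -3640 - 2*sqrt(2)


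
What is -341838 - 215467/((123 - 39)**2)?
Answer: -344603485/1008 ≈ -3.4187e+5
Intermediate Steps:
-341838 - 215467/((123 - 39)**2) = -341838 - 215467/(84**2) = -341838 - 215467/7056 = -341838 - 1*30781/1008 = -341838 - 30781/1008 = -344603485/1008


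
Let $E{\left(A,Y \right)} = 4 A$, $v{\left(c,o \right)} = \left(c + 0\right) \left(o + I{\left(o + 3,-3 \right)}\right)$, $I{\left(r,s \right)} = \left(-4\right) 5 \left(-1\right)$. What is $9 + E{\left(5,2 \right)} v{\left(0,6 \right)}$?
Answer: $9$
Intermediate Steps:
$I{\left(r,s \right)} = 20$ ($I{\left(r,s \right)} = \left(-20\right) \left(-1\right) = 20$)
$v{\left(c,o \right)} = c \left(20 + o\right)$ ($v{\left(c,o \right)} = \left(c + 0\right) \left(o + 20\right) = c \left(20 + o\right)$)
$9 + E{\left(5,2 \right)} v{\left(0,6 \right)} = 9 + 4 \cdot 5 \cdot 0 \left(20 + 6\right) = 9 + 20 \cdot 0 \cdot 26 = 9 + 20 \cdot 0 = 9 + 0 = 9$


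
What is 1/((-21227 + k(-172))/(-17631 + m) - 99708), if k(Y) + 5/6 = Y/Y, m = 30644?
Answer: -6006/598856045 ≈ -1.0029e-5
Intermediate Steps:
k(Y) = ⅙ (k(Y) = -⅚ + Y/Y = -⅚ + 1 = ⅙)
1/((-21227 + k(-172))/(-17631 + m) - 99708) = 1/((-21227 + ⅙)/(-17631 + 30644) - 99708) = 1/(-127361/6/13013 - 99708) = 1/(-127361/6*1/13013 - 99708) = 1/(-9797/6006 - 99708) = 1/(-598856045/6006) = -6006/598856045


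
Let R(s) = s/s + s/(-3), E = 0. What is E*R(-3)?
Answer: 0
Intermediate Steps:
R(s) = 1 - s/3 (R(s) = 1 + s*(-⅓) = 1 - s/3)
E*R(-3) = 0*(1 - ⅓*(-3)) = 0*(1 + 1) = 0*2 = 0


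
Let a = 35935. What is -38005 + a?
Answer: -2070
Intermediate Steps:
-38005 + a = -38005 + 35935 = -2070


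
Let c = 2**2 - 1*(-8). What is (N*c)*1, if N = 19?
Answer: 228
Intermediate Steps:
c = 12 (c = 4 + 8 = 12)
(N*c)*1 = (19*12)*1 = 228*1 = 228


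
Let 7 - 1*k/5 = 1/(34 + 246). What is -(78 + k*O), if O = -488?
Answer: 118953/7 ≈ 16993.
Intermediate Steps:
k = 1959/56 (k = 35 - 5/(34 + 246) = 35 - 5/280 = 35 - 5*1/280 = 35 - 1/56 = 1959/56 ≈ 34.982)
-(78 + k*O) = -(78 + (1959/56)*(-488)) = -(78 - 119499/7) = -1*(-118953/7) = 118953/7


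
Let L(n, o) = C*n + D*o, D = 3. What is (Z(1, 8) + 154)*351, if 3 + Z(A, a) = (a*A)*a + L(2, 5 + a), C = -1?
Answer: 88452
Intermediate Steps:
L(n, o) = -n + 3*o
Z(A, a) = 10 + 3*a + A*a² (Z(A, a) = -3 + ((a*A)*a + (-1*2 + 3*(5 + a))) = -3 + ((A*a)*a + (-2 + (15 + 3*a))) = -3 + (A*a² + (13 + 3*a)) = -3 + (13 + 3*a + A*a²) = 10 + 3*a + A*a²)
(Z(1, 8) + 154)*351 = ((10 + 3*8 + 1*8²) + 154)*351 = ((10 + 24 + 1*64) + 154)*351 = ((10 + 24 + 64) + 154)*351 = (98 + 154)*351 = 252*351 = 88452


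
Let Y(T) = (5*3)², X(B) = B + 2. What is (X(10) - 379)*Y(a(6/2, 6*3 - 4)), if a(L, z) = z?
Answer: -82575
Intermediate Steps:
X(B) = 2 + B
Y(T) = 225 (Y(T) = 15² = 225)
(X(10) - 379)*Y(a(6/2, 6*3 - 4)) = ((2 + 10) - 379)*225 = (12 - 379)*225 = -367*225 = -82575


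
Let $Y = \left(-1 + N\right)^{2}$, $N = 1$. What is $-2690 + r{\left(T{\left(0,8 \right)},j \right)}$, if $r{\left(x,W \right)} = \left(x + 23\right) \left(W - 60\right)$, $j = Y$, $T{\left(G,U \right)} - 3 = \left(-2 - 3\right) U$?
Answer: $-1850$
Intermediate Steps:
$T{\left(G,U \right)} = 3 - 5 U$ ($T{\left(G,U \right)} = 3 + \left(-2 - 3\right) U = 3 - 5 U$)
$Y = 0$ ($Y = \left(-1 + 1\right)^{2} = 0^{2} = 0$)
$j = 0$
$r{\left(x,W \right)} = \left(-60 + W\right) \left(23 + x\right)$ ($r{\left(x,W \right)} = \left(23 + x\right) \left(-60 + W\right) = \left(-60 + W\right) \left(23 + x\right)$)
$-2690 + r{\left(T{\left(0,8 \right)},j \right)} = -2690 + \left(-1380 - 60 \left(3 - 40\right) + 23 \cdot 0 + 0 \left(3 - 40\right)\right) = -2690 + \left(-1380 - 60 \left(3 - 40\right) + 0 + 0 \left(3 - 40\right)\right) = -2690 + \left(-1380 - -2220 + 0 + 0 \left(-37\right)\right) = -2690 + \left(-1380 + 2220 + 0 + 0\right) = -2690 + 840 = -1850$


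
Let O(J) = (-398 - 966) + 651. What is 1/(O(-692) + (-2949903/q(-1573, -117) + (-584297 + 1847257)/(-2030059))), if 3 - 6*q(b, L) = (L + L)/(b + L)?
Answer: -62931829/389295923273842 ≈ -1.6166e-7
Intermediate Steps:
q(b, L) = 1/2 - L/(3*(L + b)) (q(b, L) = 1/2 - (L + L)/(6*(b + L)) = 1/2 - 2*L/(6*(L + b)) = 1/2 - L/(3*(L + b)))
O(J) = -713 (O(J) = -1364 + 651 = -713)
1/(O(-692) + (-2949903/q(-1573, -117) + (-584297 + 1847257)/(-2030059))) = 1/(-713 + (-2949903*(-117 - 1573)/((1/2)*(-1573) + (1/6)*(-117)) + (-584297 + 1847257)/(-2030059))) = 1/(-713 + (-2949903*(-1690/(-1573/2 - 39/2)) + 1262960*(-1/2030059))) = 1/(-713 + (-2949903/((-1/1690*(-806))) - 1262960/2030059)) = 1/(-713 + (-2949903/31/65 - 1262960/2030059)) = 1/(-713 + (-2949903*65/31 - 1262960/2030059)) = 1/(-713 + (-191743695/31 - 1262960/2030059)) = 1/(-713 - 389251052879765/62931829) = 1/(-389295923273842/62931829) = -62931829/389295923273842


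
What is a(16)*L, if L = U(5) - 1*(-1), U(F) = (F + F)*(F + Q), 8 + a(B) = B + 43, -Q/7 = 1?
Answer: -969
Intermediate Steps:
Q = -7 (Q = -7*1 = -7)
a(B) = 35 + B (a(B) = -8 + (B + 43) = -8 + (43 + B) = 35 + B)
U(F) = 2*F*(-7 + F) (U(F) = (F + F)*(F - 7) = (2*F)*(-7 + F) = 2*F*(-7 + F))
L = -19 (L = 2*5*(-7 + 5) - 1*(-1) = 2*5*(-2) + 1 = -20 + 1 = -19)
a(16)*L = (35 + 16)*(-19) = 51*(-19) = -969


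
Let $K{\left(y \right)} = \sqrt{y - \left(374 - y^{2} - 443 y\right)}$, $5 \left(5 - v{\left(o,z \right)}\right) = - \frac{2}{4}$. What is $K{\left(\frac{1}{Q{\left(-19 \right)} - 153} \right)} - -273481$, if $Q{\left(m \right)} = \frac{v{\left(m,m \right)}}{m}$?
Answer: $273481 + \frac{i \sqrt{319620819194}}{29121} \approx 2.7348 \cdot 10^{5} + 19.414 i$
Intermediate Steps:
$v{\left(o,z \right)} = \frac{51}{10}$ ($v{\left(o,z \right)} = 5 - \frac{\left(-2\right) \frac{1}{4}}{5} = 5 - - \frac{1}{10} = 5 + \frac{1}{10} = \frac{51}{10}$)
$Q{\left(m \right)} = \frac{51}{10 m}$
$K{\left(y \right)} = \sqrt{-374 + y^{2} + 444 y}$ ($K{\left(y \right)} = \sqrt{y + \left(-374 + y^{2} + 443 y\right)} = \sqrt{-374 + y^{2} + 444 y}$)
$K{\left(\frac{1}{Q{\left(-19 \right)} - 153} \right)} - -273481 = \sqrt{-374 + \left(\frac{1}{\frac{51}{10 \left(-19\right)} - 153}\right)^{2} + \frac{444}{\frac{51}{10 \left(-19\right)} - 153}} - -273481 = \sqrt{-374 + \left(\frac{1}{\frac{51}{10} \left(- \frac{1}{19}\right) - 153}\right)^{2} + \frac{444}{\frac{51}{10} \left(- \frac{1}{19}\right) - 153}} + 273481 = \sqrt{-374 + \left(\frac{1}{- \frac{51}{190} - 153}\right)^{2} + \frac{444}{- \frac{51}{190} - 153}} + 273481 = \sqrt{-374 + \left(\frac{1}{- \frac{29121}{190}}\right)^{2} + \frac{444}{- \frac{29121}{190}}} + 273481 = \sqrt{-374 + \left(- \frac{190}{29121}\right)^{2} + 444 \left(- \frac{190}{29121}\right)} + 273481 = \sqrt{-374 + \frac{36100}{848032641} - \frac{28120}{9707}} + 273481 = \sqrt{- \frac{319620819194}{848032641}} + 273481 = \frac{i \sqrt{319620819194}}{29121} + 273481 = 273481 + \frac{i \sqrt{319620819194}}{29121}$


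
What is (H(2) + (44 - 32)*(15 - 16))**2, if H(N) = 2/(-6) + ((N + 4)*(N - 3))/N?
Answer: 2116/9 ≈ 235.11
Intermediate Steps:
H(N) = -1/3 + (-3 + N)*(4 + N)/N (H(N) = 2*(-1/6) + ((4 + N)*(-3 + N))/N = -1/3 + ((-3 + N)*(4 + N))/N = -1/3 + (-3 + N)*(4 + N)/N)
(H(2) + (44 - 32)*(15 - 16))**2 = ((2/3 + 2 - 12/2) + (44 - 32)*(15 - 16))**2 = ((2/3 + 2 - 12*1/2) + 12*(-1))**2 = ((2/3 + 2 - 6) - 12)**2 = (-10/3 - 12)**2 = (-46/3)**2 = 2116/9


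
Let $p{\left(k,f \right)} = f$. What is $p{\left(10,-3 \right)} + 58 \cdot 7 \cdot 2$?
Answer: $809$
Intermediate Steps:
$p{\left(10,-3 \right)} + 58 \cdot 7 \cdot 2 = -3 + 58 \cdot 7 \cdot 2 = -3 + 58 \cdot 14 = -3 + 812 = 809$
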